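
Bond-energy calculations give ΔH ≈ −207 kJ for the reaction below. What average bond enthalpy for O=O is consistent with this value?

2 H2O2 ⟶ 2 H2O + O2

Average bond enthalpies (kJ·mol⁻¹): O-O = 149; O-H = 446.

D(O=O) ≈ 505 kJ/mol

Let D be the O=O bond energy.
Σ(broken) = 4×446 + 2×149 = 2082
Σ(formed) = 4×446 + 1×D = 1784 + D
ΔH = Σ(broken) − Σ(formed) = (2082) − (1784 + D) = +298 − D
Setting this equal to −207 kJ gives D = 505 kJ/mol.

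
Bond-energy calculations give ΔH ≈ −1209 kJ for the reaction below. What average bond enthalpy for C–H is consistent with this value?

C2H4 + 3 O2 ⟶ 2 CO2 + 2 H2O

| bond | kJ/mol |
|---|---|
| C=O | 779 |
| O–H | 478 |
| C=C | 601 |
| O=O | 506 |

D(C–H) ≈ 425 kJ/mol

Let D be the C–H bond energy.
Σ(broken) = 4×D + 1×601 + 3×506 = 2119 + 4D
Σ(formed) = 4×779 + 4×478 = 5028
ΔH = Σ(broken) − Σ(formed) = (2119 + 4D) − (5028) = −2909 + 4D
Setting this equal to −1209 kJ gives 4D = 1700, so D = 425 kJ/mol.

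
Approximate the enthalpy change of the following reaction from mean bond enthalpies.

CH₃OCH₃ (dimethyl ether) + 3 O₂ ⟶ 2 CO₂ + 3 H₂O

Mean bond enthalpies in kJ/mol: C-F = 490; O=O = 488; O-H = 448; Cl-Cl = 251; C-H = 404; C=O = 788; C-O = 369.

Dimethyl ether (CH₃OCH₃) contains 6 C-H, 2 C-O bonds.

Bonds broken (reactants):
  C-H: 6 × 404 = 2424
  C-O: 2 × 369 = 738
  O=O: 3 × 488 = 1464
  Σ(broken) = 4626 kJ
Bonds formed (products):
  C=O: 4 × 788 = 3152
  O-H: 6 × 448 = 2688
  Σ(formed) = 5840 kJ
ΔH = Σ(broken) − Σ(formed) = 4626 − 5840 = −1214 kJ

ΔH ≈ −1214 kJ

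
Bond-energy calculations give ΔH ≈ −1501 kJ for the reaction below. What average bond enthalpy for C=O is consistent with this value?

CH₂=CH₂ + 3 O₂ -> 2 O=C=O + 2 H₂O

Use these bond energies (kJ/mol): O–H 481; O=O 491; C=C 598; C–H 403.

Let D be the C=O bond energy.
Σ(broken) = 4×403 + 1×598 + 3×491 = 3683
Σ(formed) = 4×D + 4×481 = 1924 + 4D
ΔH = Σ(broken) − Σ(formed) = (3683) − (1924 + 4D) = +1759 − 4D
Setting this equal to −1501 kJ gives 4D = 3260, so D = 815 kJ/mol.

D(C=O) ≈ 815 kJ/mol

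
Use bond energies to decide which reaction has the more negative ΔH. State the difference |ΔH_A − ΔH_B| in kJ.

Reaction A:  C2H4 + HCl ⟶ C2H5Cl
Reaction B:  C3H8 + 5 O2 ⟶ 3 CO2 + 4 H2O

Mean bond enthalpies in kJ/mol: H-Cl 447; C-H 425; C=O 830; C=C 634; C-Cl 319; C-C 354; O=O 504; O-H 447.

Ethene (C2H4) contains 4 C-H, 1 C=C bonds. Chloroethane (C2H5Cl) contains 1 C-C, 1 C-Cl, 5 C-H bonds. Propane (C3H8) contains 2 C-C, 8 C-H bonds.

Reaction B, by 1911 kJ

Reaction A:
  Bonds broken (reactants):
    C-H: 4 × 425 = 1700
    C=C: 1 × 634 = 634
    H-Cl: 1 × 447 = 447
    Σ(broken) = 2781 kJ
  Bonds formed (products):
    C-C: 1 × 354 = 354
    C-Cl: 1 × 319 = 319
    C-H: 5 × 425 = 2125
    Σ(formed) = 2798 kJ
  ΔH_A = 2781 − 2798 = −17 kJ
Reaction B:
  Bonds broken (reactants):
    C-C: 2 × 354 = 708
    C-H: 8 × 425 = 3400
    O=O: 5 × 504 = 2520
    Σ(broken) = 6628 kJ
  Bonds formed (products):
    C=O: 6 × 830 = 4980
    O-H: 8 × 447 = 3576
    Σ(formed) = 8556 kJ
  ΔH_B = 6628 − 8556 = −1928 kJ
ΔH_A − ΔH_B = +1911 kJ, so reaction B has the more negative ΔH; |ΔH_A − ΔH_B| = 1911 kJ.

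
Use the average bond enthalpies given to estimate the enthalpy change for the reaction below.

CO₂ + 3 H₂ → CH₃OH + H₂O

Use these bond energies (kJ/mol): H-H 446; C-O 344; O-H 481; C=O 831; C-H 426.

Bonds broken (reactants):
  C=O: 2 × 831 = 1662
  H-H: 3 × 446 = 1338
  Σ(broken) = 3000 kJ
Bonds formed (products):
  C-H: 3 × 426 = 1278
  C-O: 1 × 344 = 344
  O-H: 3 × 481 = 1443
  Σ(formed) = 3065 kJ
ΔH = Σ(broken) − Σ(formed) = 3000 − 3065 = −65 kJ

ΔH ≈ −65 kJ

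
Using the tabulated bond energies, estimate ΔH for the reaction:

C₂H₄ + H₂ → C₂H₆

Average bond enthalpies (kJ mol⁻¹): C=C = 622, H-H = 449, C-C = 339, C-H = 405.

ΔH ≈ −78 kJ

Bonds broken (reactants):
  C-H: 4 × 405 = 1620
  C=C: 1 × 622 = 622
  H-H: 1 × 449 = 449
  Σ(broken) = 2691 kJ
Bonds formed (products):
  C-C: 1 × 339 = 339
  C-H: 6 × 405 = 2430
  Σ(formed) = 2769 kJ
ΔH = Σ(broken) − Σ(formed) = 2691 − 2769 = −78 kJ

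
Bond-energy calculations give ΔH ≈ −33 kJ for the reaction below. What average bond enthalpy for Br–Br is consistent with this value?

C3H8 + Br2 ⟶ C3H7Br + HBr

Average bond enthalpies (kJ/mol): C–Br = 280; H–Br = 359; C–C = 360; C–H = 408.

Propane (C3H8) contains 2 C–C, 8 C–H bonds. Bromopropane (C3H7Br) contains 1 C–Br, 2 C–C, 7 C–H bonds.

D(Br–Br) ≈ 198 kJ/mol

Let D be the Br–Br bond energy.
Σ(broken) = 1×D + 2×360 + 8×408 = 3984 + D
Σ(formed) = 1×280 + 2×360 + 7×408 + 1×359 = 4215
ΔH = Σ(broken) − Σ(formed) = (3984 + D) − (4215) = −231 + D
Setting this equal to −33 kJ gives D = 198 kJ/mol.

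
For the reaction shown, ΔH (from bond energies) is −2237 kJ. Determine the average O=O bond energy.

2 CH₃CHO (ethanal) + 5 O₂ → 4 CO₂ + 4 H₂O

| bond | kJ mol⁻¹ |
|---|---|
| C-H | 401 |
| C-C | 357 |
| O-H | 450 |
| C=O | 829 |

Let D be the O=O bond energy.
Σ(broken) = 2×357 + 8×401 + 2×829 + 5×D = 5580 + 5D
Σ(formed) = 8×829 + 8×450 = 10232
ΔH = Σ(broken) − Σ(formed) = (5580 + 5D) − (10232) = −4652 + 5D
Setting this equal to −2237 kJ gives 5D = 2415, so D = 483 kJ/mol.

D(O=O) ≈ 483 kJ/mol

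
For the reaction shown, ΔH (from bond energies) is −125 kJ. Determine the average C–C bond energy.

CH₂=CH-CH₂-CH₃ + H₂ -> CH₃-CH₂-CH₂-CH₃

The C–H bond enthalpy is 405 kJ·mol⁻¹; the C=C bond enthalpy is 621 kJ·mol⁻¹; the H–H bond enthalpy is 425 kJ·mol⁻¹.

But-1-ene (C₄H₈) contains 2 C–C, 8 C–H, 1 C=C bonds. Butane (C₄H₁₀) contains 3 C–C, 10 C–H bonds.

D(C–C) ≈ 361 kJ/mol

Let D be the C–C bond energy.
Σ(broken) = 2×D + 8×405 + 1×621 + 1×425 = 4286 + 2D
Σ(formed) = 3×D + 10×405 = 4050 + 3D
ΔH = Σ(broken) − Σ(formed) = (4286 + 2D) − (4050 + 3D) = +236 − D
Setting this equal to −125 kJ gives D = 361 kJ/mol.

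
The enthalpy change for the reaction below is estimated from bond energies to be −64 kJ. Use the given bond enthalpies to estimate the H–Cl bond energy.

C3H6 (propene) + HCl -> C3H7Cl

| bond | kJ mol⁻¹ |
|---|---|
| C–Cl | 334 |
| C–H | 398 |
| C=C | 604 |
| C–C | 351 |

Let D be the H–Cl bond energy.
Σ(broken) = 1×351 + 6×398 + 1×604 + 1×D = 3343 + D
Σ(formed) = 2×351 + 1×334 + 7×398 = 3822
ΔH = Σ(broken) − Σ(formed) = (3343 + D) − (3822) = −479 + D
Setting this equal to −64 kJ gives D = 415 kJ/mol.

D(H–Cl) ≈ 415 kJ/mol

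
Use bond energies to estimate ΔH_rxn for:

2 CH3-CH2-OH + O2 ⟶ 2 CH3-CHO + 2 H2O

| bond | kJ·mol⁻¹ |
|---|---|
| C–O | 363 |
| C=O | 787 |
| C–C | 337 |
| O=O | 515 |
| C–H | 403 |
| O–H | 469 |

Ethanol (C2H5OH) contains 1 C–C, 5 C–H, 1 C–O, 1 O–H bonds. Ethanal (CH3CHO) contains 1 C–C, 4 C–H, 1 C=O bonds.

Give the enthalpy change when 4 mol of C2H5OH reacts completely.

Bonds broken (reactants):
  C–C: 2 × 337 = 674
  C–H: 10 × 403 = 4030
  C–O: 2 × 363 = 726
  O–H: 2 × 469 = 938
  O=O: 1 × 515 = 515
  Σ(broken) = 6883 kJ
Bonds formed (products):
  C–C: 2 × 337 = 674
  C–H: 8 × 403 = 3224
  C=O: 2 × 787 = 1574
  O–H: 4 × 469 = 1876
  Σ(formed) = 7348 kJ
ΔH = Σ(broken) − Σ(formed) = 6883 − 7348 = −465 kJ
For 2× the reaction as written: 2 × (−465) = −930 kJ

ΔH = −930 kJ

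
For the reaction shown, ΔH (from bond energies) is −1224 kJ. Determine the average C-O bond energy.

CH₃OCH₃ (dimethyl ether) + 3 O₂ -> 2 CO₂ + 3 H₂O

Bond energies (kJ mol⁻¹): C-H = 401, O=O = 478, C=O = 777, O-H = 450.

Let D be the C-O bond energy.
Σ(broken) = 6×401 + 2×D + 3×478 = 3840 + 2D
Σ(formed) = 4×777 + 6×450 = 5808
ΔH = Σ(broken) − Σ(formed) = (3840 + 2D) − (5808) = −1968 + 2D
Setting this equal to −1224 kJ gives 2D = 744, so D = 372 kJ/mol.

D(C-O) ≈ 372 kJ/mol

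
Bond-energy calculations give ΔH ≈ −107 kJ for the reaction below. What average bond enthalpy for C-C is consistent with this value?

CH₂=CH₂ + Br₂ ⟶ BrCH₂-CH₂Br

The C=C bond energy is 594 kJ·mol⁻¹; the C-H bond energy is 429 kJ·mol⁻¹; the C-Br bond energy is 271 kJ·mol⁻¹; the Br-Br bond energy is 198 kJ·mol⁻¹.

D(C-C) ≈ 357 kJ/mol

Let D be the C-C bond energy.
Σ(broken) = 1×198 + 4×429 + 1×594 = 2508
Σ(formed) = 2×271 + 1×D + 4×429 = 2258 + D
ΔH = Σ(broken) − Σ(formed) = (2508) − (2258 + D) = +250 − D
Setting this equal to −107 kJ gives D = 357 kJ/mol.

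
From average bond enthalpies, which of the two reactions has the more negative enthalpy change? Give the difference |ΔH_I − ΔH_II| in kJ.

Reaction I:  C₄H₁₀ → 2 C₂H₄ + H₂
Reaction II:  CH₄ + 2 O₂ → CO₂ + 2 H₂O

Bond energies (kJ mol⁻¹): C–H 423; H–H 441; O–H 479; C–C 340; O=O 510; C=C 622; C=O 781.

Reaction I:
  Bonds broken (reactants):
    C–C: 3 × 340 = 1020
    C–H: 10 × 423 = 4230
    Σ(broken) = 5250 kJ
  Bonds formed (products):
    C–H: 8 × 423 = 3384
    C=C: 2 × 622 = 1244
    H–H: 1 × 441 = 441
    Σ(formed) = 5069 kJ
  ΔH_I = 5250 − 5069 = +181 kJ
Reaction II:
  Bonds broken (reactants):
    C–H: 4 × 423 = 1692
    O=O: 2 × 510 = 1020
    Σ(broken) = 2712 kJ
  Bonds formed (products):
    C=O: 2 × 781 = 1562
    O–H: 4 × 479 = 1916
    Σ(formed) = 3478 kJ
  ΔH_II = 2712 − 3478 = −766 kJ
ΔH_I − ΔH_II = +947 kJ, so reaction II has the more negative ΔH; |ΔH_I − ΔH_II| = 947 kJ.

Reaction II, by 947 kJ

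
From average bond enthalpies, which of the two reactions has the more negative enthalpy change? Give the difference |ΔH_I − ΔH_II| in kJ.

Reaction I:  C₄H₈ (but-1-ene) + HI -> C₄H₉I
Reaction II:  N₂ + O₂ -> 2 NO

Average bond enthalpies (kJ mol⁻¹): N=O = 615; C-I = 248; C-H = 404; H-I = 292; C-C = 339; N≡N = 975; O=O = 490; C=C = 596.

Reaction I:
  Bonds broken (reactants):
    C-C: 2 × 339 = 678
    C-H: 8 × 404 = 3232
    C=C: 1 × 596 = 596
    H-I: 1 × 292 = 292
    Σ(broken) = 4798 kJ
  Bonds formed (products):
    C-C: 3 × 339 = 1017
    C-H: 9 × 404 = 3636
    C-I: 1 × 248 = 248
    Σ(formed) = 4901 kJ
  ΔH_I = 4798 − 4901 = −103 kJ
Reaction II:
  Bonds broken (reactants):
    N≡N: 1 × 975 = 975
    O=O: 1 × 490 = 490
    Σ(broken) = 1465 kJ
  Bonds formed (products):
    N=O: 2 × 615 = 1230
    Σ(formed) = 1230 kJ
  ΔH_II = 1465 − 1230 = +235 kJ
ΔH_I − ΔH_II = −338 kJ, so reaction I has the more negative ΔH; |ΔH_I − ΔH_II| = 338 kJ.

Reaction I, by 338 kJ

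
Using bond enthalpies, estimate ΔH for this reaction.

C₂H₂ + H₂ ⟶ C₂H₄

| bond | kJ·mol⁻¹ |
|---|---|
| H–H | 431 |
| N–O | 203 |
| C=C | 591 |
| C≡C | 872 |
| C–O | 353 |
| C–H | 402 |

ΔH ≈ −92 kJ

Bonds broken (reactants):
  C≡C: 1 × 872 = 872
  C–H: 2 × 402 = 804
  H–H: 1 × 431 = 431
  Σ(broken) = 2107 kJ
Bonds formed (products):
  C–H: 4 × 402 = 1608
  C=C: 1 × 591 = 591
  Σ(formed) = 2199 kJ
ΔH = Σ(broken) − Σ(formed) = 2107 − 2199 = −92 kJ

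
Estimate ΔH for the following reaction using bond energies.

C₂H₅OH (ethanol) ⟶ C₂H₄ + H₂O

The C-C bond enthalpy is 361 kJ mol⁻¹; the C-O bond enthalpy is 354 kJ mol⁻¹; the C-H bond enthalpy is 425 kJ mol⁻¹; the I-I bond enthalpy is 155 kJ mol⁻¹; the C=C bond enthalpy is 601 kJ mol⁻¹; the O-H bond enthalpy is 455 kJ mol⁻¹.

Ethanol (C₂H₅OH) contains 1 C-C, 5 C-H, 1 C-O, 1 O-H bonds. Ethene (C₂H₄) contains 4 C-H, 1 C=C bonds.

Bonds broken (reactants):
  C-C: 1 × 361 = 361
  C-H: 5 × 425 = 2125
  C-O: 1 × 354 = 354
  O-H: 1 × 455 = 455
  Σ(broken) = 3295 kJ
Bonds formed (products):
  C-H: 4 × 425 = 1700
  C=C: 1 × 601 = 601
  O-H: 2 × 455 = 910
  Σ(formed) = 3211 kJ
ΔH = Σ(broken) − Σ(formed) = 3295 − 3211 = +84 kJ

ΔH ≈ +84 kJ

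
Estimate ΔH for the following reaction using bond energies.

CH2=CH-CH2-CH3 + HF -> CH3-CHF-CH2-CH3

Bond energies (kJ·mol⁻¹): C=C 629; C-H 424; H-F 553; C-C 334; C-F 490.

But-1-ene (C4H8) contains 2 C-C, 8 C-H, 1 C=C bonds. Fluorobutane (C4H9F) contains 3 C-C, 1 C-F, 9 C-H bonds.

Bonds broken (reactants):
  C-C: 2 × 334 = 668
  C-H: 8 × 424 = 3392
  C=C: 1 × 629 = 629
  H-F: 1 × 553 = 553
  Σ(broken) = 5242 kJ
Bonds formed (products):
  C-C: 3 × 334 = 1002
  C-F: 1 × 490 = 490
  C-H: 9 × 424 = 3816
  Σ(formed) = 5308 kJ
ΔH = Σ(broken) − Σ(formed) = 5242 − 5308 = −66 kJ

ΔH ≈ −66 kJ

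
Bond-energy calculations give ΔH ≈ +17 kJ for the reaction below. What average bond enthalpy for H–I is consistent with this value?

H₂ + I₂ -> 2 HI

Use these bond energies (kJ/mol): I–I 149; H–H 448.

Let D be the H–I bond energy.
Σ(broken) = 1×448 + 1×149 = 597
Σ(formed) = 2×D = 2D
ΔH = Σ(broken) − Σ(formed) = (597) − (2D) = +597 − 2D
Setting this equal to +17 kJ gives 2D = 580, so D = 290 kJ/mol.

D(H–I) ≈ 290 kJ/mol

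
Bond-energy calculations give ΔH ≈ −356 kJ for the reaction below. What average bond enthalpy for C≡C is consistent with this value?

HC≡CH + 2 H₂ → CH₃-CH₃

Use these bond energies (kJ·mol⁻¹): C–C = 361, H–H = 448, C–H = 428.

Let D be the C≡C bond energy.
Σ(broken) = 1×D + 2×428 + 2×448 = 1752 + D
Σ(formed) = 1×361 + 6×428 = 2929
ΔH = Σ(broken) − Σ(formed) = (1752 + D) − (2929) = −1177 + D
Setting this equal to −356 kJ gives D = 821 kJ/mol.

D(C≡C) ≈ 821 kJ/mol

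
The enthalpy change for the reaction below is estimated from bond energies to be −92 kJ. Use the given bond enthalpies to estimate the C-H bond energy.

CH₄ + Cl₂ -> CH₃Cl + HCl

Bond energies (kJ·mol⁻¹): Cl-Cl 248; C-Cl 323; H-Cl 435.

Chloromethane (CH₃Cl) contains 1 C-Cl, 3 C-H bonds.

Let D be the C-H bond energy.
Σ(broken) = 4×D + 1×248 = 248 + 4D
Σ(formed) = 1×323 + 3×D + 1×435 = 758 + 3D
ΔH = Σ(broken) − Σ(formed) = (248 + 4D) − (758 + 3D) = −510 + D
Setting this equal to −92 kJ gives D = 418 kJ/mol.

D(C-H) ≈ 418 kJ/mol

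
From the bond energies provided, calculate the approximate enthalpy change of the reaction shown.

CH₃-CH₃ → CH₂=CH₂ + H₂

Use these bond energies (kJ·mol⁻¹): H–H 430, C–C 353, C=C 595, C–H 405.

Bonds broken (reactants):
  C–C: 1 × 353 = 353
  C–H: 6 × 405 = 2430
  Σ(broken) = 2783 kJ
Bonds formed (products):
  C–H: 4 × 405 = 1620
  C=C: 1 × 595 = 595
  H–H: 1 × 430 = 430
  Σ(formed) = 2645 kJ
ΔH = Σ(broken) − Σ(formed) = 2783 − 2645 = +138 kJ

ΔH ≈ +138 kJ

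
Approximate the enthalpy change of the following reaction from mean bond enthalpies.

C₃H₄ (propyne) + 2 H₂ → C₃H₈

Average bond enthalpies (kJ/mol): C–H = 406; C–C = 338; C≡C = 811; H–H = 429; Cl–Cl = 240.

Bonds broken (reactants):
  C≡C: 1 × 811 = 811
  C–C: 1 × 338 = 338
  C–H: 4 × 406 = 1624
  H–H: 2 × 429 = 858
  Σ(broken) = 3631 kJ
Bonds formed (products):
  C–C: 2 × 338 = 676
  C–H: 8 × 406 = 3248
  Σ(formed) = 3924 kJ
ΔH = Σ(broken) − Σ(formed) = 3631 − 3924 = −293 kJ

ΔH ≈ −293 kJ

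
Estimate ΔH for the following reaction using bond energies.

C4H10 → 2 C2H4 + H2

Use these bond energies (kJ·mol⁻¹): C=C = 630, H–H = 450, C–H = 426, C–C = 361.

Bonds broken (reactants):
  C–C: 3 × 361 = 1083
  C–H: 10 × 426 = 4260
  Σ(broken) = 5343 kJ
Bonds formed (products):
  C–H: 8 × 426 = 3408
  C=C: 2 × 630 = 1260
  H–H: 1 × 450 = 450
  Σ(formed) = 5118 kJ
ΔH = Σ(broken) − Σ(formed) = 5343 − 5118 = +225 kJ

ΔH ≈ +225 kJ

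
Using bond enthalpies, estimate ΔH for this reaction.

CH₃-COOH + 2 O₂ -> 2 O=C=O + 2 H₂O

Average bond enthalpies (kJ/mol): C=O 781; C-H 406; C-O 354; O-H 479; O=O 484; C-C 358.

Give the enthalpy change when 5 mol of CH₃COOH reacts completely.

Bonds broken (reactants):
  C-C: 1 × 358 = 358
  C-H: 3 × 406 = 1218
  C-O: 1 × 354 = 354
  C=O: 1 × 781 = 781
  O-H: 1 × 479 = 479
  O=O: 2 × 484 = 968
  Σ(broken) = 4158 kJ
Bonds formed (products):
  C=O: 4 × 781 = 3124
  O-H: 4 × 479 = 1916
  Σ(formed) = 5040 kJ
ΔH = Σ(broken) − Σ(formed) = 4158 − 5040 = −882 kJ
For 5× the reaction as written: 5 × (−882) = −4410 kJ

ΔH = −4410 kJ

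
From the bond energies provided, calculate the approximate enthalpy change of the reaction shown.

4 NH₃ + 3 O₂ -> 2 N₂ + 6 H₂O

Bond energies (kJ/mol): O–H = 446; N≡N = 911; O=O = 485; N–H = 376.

ΔH ≈ −1207 kJ

Bonds broken (reactants):
  N–H: 12 × 376 = 4512
  O=O: 3 × 485 = 1455
  Σ(broken) = 5967 kJ
Bonds formed (products):
  N≡N: 2 × 911 = 1822
  O–H: 12 × 446 = 5352
  Σ(formed) = 7174 kJ
ΔH = Σ(broken) − Σ(formed) = 5967 − 7174 = −1207 kJ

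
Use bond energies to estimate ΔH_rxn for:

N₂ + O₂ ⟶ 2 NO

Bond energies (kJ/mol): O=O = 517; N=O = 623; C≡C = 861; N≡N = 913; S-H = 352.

Bonds broken (reactants):
  N≡N: 1 × 913 = 913
  O=O: 1 × 517 = 517
  Σ(broken) = 1430 kJ
Bonds formed (products):
  N=O: 2 × 623 = 1246
  Σ(formed) = 1246 kJ
ΔH = Σ(broken) − Σ(formed) = 1430 − 1246 = +184 kJ

ΔH ≈ +184 kJ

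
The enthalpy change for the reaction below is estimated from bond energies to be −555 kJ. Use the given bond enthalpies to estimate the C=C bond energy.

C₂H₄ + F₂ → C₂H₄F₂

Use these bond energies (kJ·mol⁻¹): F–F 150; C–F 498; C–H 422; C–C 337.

Let D be the C=C bond energy.
Σ(broken) = 4×422 + 1×D + 1×150 = 1838 + D
Σ(formed) = 1×337 + 2×498 + 4×422 = 3021
ΔH = Σ(broken) − Σ(formed) = (1838 + D) − (3021) = −1183 + D
Setting this equal to −555 kJ gives D = 628 kJ/mol.

D(C=C) ≈ 628 kJ/mol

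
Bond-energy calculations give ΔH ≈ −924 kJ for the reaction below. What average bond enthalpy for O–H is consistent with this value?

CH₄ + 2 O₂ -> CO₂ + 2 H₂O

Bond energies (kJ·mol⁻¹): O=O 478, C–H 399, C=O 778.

Let D be the O–H bond energy.
Σ(broken) = 4×399 + 2×478 = 2552
Σ(formed) = 2×778 + 4×D = 1556 + 4D
ΔH = Σ(broken) − Σ(formed) = (2552) − (1556 + 4D) = +996 − 4D
Setting this equal to −924 kJ gives 4D = 1920, so D = 480 kJ/mol.

D(O–H) ≈ 480 kJ/mol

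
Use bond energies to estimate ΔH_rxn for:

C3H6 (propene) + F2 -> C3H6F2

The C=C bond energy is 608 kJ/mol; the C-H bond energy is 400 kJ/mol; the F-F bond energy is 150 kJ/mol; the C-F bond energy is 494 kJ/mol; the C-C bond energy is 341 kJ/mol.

ΔH ≈ −571 kJ

Bonds broken (reactants):
  C-C: 1 × 341 = 341
  C-H: 6 × 400 = 2400
  C=C: 1 × 608 = 608
  F-F: 1 × 150 = 150
  Σ(broken) = 3499 kJ
Bonds formed (products):
  C-C: 2 × 341 = 682
  C-F: 2 × 494 = 988
  C-H: 6 × 400 = 2400
  Σ(formed) = 4070 kJ
ΔH = Σ(broken) − Σ(formed) = 3499 − 4070 = −571 kJ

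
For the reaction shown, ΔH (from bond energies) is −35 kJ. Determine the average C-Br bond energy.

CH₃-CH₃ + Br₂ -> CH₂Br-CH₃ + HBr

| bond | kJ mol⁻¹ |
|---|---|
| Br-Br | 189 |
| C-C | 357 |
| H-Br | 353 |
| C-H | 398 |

Let D be the C-Br bond energy.
Σ(broken) = 1×189 + 1×357 + 6×398 = 2934
Σ(formed) = 1×D + 1×357 + 5×398 + 1×353 = 2700 + D
ΔH = Σ(broken) − Σ(formed) = (2934) − (2700 + D) = +234 − D
Setting this equal to −35 kJ gives D = 269 kJ/mol.

D(C-Br) ≈ 269 kJ/mol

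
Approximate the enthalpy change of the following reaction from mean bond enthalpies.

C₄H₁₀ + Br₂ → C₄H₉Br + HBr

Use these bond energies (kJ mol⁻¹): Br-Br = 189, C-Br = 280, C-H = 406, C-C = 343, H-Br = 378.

Bonds broken (reactants):
  Br-Br: 1 × 189 = 189
  C-C: 3 × 343 = 1029
  C-H: 10 × 406 = 4060
  Σ(broken) = 5278 kJ
Bonds formed (products):
  C-Br: 1 × 280 = 280
  C-C: 3 × 343 = 1029
  C-H: 9 × 406 = 3654
  H-Br: 1 × 378 = 378
  Σ(formed) = 5341 kJ
ΔH = Σ(broken) − Σ(formed) = 5278 − 5341 = −63 kJ

ΔH ≈ −63 kJ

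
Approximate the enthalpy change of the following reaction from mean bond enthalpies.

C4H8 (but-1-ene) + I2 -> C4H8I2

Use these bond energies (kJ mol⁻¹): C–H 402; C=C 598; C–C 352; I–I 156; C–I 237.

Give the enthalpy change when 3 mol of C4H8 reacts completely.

Bonds broken (reactants):
  C–C: 2 × 352 = 704
  C–H: 8 × 402 = 3216
  C=C: 1 × 598 = 598
  I–I: 1 × 156 = 156
  Σ(broken) = 4674 kJ
Bonds formed (products):
  C–C: 3 × 352 = 1056
  C–H: 8 × 402 = 3216
  C–I: 2 × 237 = 474
  Σ(formed) = 4746 kJ
ΔH = Σ(broken) − Σ(formed) = 4674 − 4746 = −72 kJ
For 3× the reaction as written: 3 × (−72) = −216 kJ

ΔH = −216 kJ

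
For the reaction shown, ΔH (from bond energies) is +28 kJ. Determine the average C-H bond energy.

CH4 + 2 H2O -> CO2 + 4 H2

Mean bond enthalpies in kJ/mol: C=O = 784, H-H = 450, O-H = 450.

Let D be the C-H bond energy.
Σ(broken) = 4×D + 4×450 = 1800 + 4D
Σ(formed) = 2×784 + 4×450 = 3368
ΔH = Σ(broken) − Σ(formed) = (1800 + 4D) − (3368) = −1568 + 4D
Setting this equal to +28 kJ gives 4D = 1596, so D = 399 kJ/mol.

D(C-H) ≈ 399 kJ/mol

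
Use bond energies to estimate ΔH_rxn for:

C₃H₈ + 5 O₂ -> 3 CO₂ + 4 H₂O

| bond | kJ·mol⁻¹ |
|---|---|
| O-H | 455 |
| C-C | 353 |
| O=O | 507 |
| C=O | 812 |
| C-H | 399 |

Bonds broken (reactants):
  C-C: 2 × 353 = 706
  C-H: 8 × 399 = 3192
  O=O: 5 × 507 = 2535
  Σ(broken) = 6433 kJ
Bonds formed (products):
  C=O: 6 × 812 = 4872
  O-H: 8 × 455 = 3640
  Σ(formed) = 8512 kJ
ΔH = Σ(broken) − Σ(formed) = 6433 − 8512 = −2079 kJ

ΔH ≈ −2079 kJ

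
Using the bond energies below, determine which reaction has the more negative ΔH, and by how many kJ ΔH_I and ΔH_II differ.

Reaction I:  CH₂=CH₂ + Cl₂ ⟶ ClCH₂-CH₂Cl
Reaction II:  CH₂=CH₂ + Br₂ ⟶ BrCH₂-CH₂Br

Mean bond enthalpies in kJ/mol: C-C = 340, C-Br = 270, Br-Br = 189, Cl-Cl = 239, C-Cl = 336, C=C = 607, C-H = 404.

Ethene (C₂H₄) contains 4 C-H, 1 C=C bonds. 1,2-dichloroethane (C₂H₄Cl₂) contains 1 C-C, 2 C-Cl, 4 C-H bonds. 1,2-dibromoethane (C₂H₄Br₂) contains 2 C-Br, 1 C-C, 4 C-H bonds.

Reaction I:
  Bonds broken (reactants):
    C-H: 4 × 404 = 1616
    C=C: 1 × 607 = 607
    Cl-Cl: 1 × 239 = 239
    Σ(broken) = 2462 kJ
  Bonds formed (products):
    C-C: 1 × 340 = 340
    C-Cl: 2 × 336 = 672
    C-H: 4 × 404 = 1616
    Σ(formed) = 2628 kJ
  ΔH_I = 2462 − 2628 = −166 kJ
Reaction II:
  Bonds broken (reactants):
    Br-Br: 1 × 189 = 189
    C-H: 4 × 404 = 1616
    C=C: 1 × 607 = 607
    Σ(broken) = 2412 kJ
  Bonds formed (products):
    C-Br: 2 × 270 = 540
    C-C: 1 × 340 = 340
    C-H: 4 × 404 = 1616
    Σ(formed) = 2496 kJ
  ΔH_II = 2412 − 2496 = −84 kJ
ΔH_I − ΔH_II = −82 kJ, so reaction I has the more negative ΔH; |ΔH_I − ΔH_II| = 82 kJ.

Reaction I, by 82 kJ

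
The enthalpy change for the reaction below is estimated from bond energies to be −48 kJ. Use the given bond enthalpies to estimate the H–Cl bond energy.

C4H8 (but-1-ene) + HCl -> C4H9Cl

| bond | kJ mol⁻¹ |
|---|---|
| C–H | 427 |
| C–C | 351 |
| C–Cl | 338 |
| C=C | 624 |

Let D be the H–Cl bond energy.
Σ(broken) = 2×351 + 8×427 + 1×624 + 1×D = 4742 + D
Σ(formed) = 3×351 + 1×338 + 9×427 = 5234
ΔH = Σ(broken) − Σ(formed) = (4742 + D) − (5234) = −492 + D
Setting this equal to −48 kJ gives D = 444 kJ/mol.

D(H–Cl) ≈ 444 kJ/mol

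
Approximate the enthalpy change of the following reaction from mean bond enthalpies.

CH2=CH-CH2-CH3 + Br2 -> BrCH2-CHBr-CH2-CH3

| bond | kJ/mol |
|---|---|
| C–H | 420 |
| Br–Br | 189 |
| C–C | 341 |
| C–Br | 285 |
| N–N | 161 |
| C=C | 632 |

Bonds broken (reactants):
  Br–Br: 1 × 189 = 189
  C–C: 2 × 341 = 682
  C–H: 8 × 420 = 3360
  C=C: 1 × 632 = 632
  Σ(broken) = 4863 kJ
Bonds formed (products):
  C–Br: 2 × 285 = 570
  C–C: 3 × 341 = 1023
  C–H: 8 × 420 = 3360
  Σ(formed) = 4953 kJ
ΔH = Σ(broken) − Σ(formed) = 4863 − 4953 = −90 kJ

ΔH ≈ −90 kJ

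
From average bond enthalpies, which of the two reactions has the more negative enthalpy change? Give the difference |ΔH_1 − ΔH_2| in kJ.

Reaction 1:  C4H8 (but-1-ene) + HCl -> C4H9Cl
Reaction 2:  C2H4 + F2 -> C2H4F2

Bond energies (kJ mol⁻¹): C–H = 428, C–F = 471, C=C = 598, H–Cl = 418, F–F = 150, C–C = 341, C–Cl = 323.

Reaction 2, by 459 kJ

Reaction 1:
  Bonds broken (reactants):
    C–C: 2 × 341 = 682
    C–H: 8 × 428 = 3424
    C=C: 1 × 598 = 598
    H–Cl: 1 × 418 = 418
    Σ(broken) = 5122 kJ
  Bonds formed (products):
    C–C: 3 × 341 = 1023
    C–Cl: 1 × 323 = 323
    C–H: 9 × 428 = 3852
    Σ(formed) = 5198 kJ
  ΔH_1 = 5122 − 5198 = −76 kJ
Reaction 2:
  Bonds broken (reactants):
    C–H: 4 × 428 = 1712
    C=C: 1 × 598 = 598
    F–F: 1 × 150 = 150
    Σ(broken) = 2460 kJ
  Bonds formed (products):
    C–C: 1 × 341 = 341
    C–F: 2 × 471 = 942
    C–H: 4 × 428 = 1712
    Σ(formed) = 2995 kJ
  ΔH_2 = 2460 − 2995 = −535 kJ
ΔH_1 − ΔH_2 = +459 kJ, so reaction 2 has the more negative ΔH; |ΔH_1 − ΔH_2| = 459 kJ.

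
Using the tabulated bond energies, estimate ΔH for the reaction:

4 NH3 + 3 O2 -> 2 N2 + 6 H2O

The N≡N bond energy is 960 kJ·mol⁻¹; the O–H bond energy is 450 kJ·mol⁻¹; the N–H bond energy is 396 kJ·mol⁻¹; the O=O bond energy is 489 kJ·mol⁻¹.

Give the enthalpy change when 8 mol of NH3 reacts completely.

ΔH = −2202 kJ

Bonds broken (reactants):
  N–H: 12 × 396 = 4752
  O=O: 3 × 489 = 1467
  Σ(broken) = 6219 kJ
Bonds formed (products):
  N≡N: 2 × 960 = 1920
  O–H: 12 × 450 = 5400
  Σ(formed) = 7320 kJ
ΔH = Σ(broken) − Σ(formed) = 6219 − 7320 = −1101 kJ
For 2× the reaction as written: 2 × (−1101) = −2202 kJ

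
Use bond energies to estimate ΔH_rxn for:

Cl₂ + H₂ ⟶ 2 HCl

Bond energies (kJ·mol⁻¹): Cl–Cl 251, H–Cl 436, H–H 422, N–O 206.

ΔH ≈ −199 kJ

Bonds broken (reactants):
  Cl–Cl: 1 × 251 = 251
  H–H: 1 × 422 = 422
  Σ(broken) = 673 kJ
Bonds formed (products):
  H–Cl: 2 × 436 = 872
  Σ(formed) = 872 kJ
ΔH = Σ(broken) − Σ(formed) = 673 − 872 = −199 kJ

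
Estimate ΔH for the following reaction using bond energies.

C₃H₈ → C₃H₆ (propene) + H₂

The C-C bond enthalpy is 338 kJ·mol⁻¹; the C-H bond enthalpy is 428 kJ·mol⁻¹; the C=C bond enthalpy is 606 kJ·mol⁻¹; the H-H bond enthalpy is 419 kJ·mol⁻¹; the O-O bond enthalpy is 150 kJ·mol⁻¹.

ΔH ≈ +169 kJ

Bonds broken (reactants):
  C-C: 2 × 338 = 676
  C-H: 8 × 428 = 3424
  Σ(broken) = 4100 kJ
Bonds formed (products):
  C-C: 1 × 338 = 338
  C-H: 6 × 428 = 2568
  C=C: 1 × 606 = 606
  H-H: 1 × 419 = 419
  Σ(formed) = 3931 kJ
ΔH = Σ(broken) − Σ(formed) = 4100 − 3931 = +169 kJ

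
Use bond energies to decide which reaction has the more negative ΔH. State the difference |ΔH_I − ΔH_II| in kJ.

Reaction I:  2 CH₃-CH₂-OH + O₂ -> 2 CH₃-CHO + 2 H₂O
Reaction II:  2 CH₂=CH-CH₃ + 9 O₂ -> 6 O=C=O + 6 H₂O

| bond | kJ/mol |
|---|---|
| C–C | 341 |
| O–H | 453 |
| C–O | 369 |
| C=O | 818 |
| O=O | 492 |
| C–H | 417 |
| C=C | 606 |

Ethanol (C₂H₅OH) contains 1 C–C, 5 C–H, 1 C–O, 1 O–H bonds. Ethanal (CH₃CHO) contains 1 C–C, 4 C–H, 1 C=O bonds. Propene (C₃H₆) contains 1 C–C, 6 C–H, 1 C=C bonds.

Reaction II, by 3448 kJ

Reaction I:
  Bonds broken (reactants):
    C–C: 2 × 341 = 682
    C–H: 10 × 417 = 4170
    C–O: 2 × 369 = 738
    O–H: 2 × 453 = 906
    O=O: 1 × 492 = 492
    Σ(broken) = 6988 kJ
  Bonds formed (products):
    C–C: 2 × 341 = 682
    C–H: 8 × 417 = 3336
    C=O: 2 × 818 = 1636
    O–H: 4 × 453 = 1812
    Σ(formed) = 7466 kJ
  ΔH_I = 6988 − 7466 = −478 kJ
Reaction II:
  Bonds broken (reactants):
    C–C: 2 × 341 = 682
    C–H: 12 × 417 = 5004
    C=C: 2 × 606 = 1212
    O=O: 9 × 492 = 4428
    Σ(broken) = 11326 kJ
  Bonds formed (products):
    C=O: 12 × 818 = 9816
    O–H: 12 × 453 = 5436
    Σ(formed) = 15252 kJ
  ΔH_II = 11326 − 15252 = −3926 kJ
ΔH_I − ΔH_II = +3448 kJ, so reaction II has the more negative ΔH; |ΔH_I − ΔH_II| = 3448 kJ.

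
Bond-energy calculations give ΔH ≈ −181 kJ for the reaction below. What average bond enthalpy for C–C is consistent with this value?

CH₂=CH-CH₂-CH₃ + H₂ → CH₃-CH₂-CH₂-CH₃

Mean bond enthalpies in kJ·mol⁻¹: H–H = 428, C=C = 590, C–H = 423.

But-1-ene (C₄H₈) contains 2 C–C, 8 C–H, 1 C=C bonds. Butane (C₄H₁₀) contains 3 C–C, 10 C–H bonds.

Let D be the C–C bond energy.
Σ(broken) = 2×D + 8×423 + 1×590 + 1×428 = 4402 + 2D
Σ(formed) = 3×D + 10×423 = 4230 + 3D
ΔH = Σ(broken) − Σ(formed) = (4402 + 2D) − (4230 + 3D) = +172 − D
Setting this equal to −181 kJ gives D = 353 kJ/mol.

D(C–C) ≈ 353 kJ/mol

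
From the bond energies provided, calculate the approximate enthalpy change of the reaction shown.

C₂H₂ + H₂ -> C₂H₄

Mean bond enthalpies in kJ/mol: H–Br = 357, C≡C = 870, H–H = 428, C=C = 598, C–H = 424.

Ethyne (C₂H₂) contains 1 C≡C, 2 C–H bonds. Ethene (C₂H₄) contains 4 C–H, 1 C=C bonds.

ΔH ≈ −148 kJ

Bonds broken (reactants):
  C≡C: 1 × 870 = 870
  C–H: 2 × 424 = 848
  H–H: 1 × 428 = 428
  Σ(broken) = 2146 kJ
Bonds formed (products):
  C–H: 4 × 424 = 1696
  C=C: 1 × 598 = 598
  Σ(formed) = 2294 kJ
ΔH = Σ(broken) − Σ(formed) = 2146 − 2294 = −148 kJ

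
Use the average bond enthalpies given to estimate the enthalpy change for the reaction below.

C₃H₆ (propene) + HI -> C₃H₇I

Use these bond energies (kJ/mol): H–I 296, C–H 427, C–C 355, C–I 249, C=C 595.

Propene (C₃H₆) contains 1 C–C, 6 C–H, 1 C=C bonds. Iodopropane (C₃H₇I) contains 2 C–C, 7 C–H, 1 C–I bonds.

ΔH ≈ −140 kJ

Bonds broken (reactants):
  C–C: 1 × 355 = 355
  C–H: 6 × 427 = 2562
  C=C: 1 × 595 = 595
  H–I: 1 × 296 = 296
  Σ(broken) = 3808 kJ
Bonds formed (products):
  C–C: 2 × 355 = 710
  C–H: 7 × 427 = 2989
  C–I: 1 × 249 = 249
  Σ(formed) = 3948 kJ
ΔH = Σ(broken) − Σ(formed) = 3808 − 3948 = −140 kJ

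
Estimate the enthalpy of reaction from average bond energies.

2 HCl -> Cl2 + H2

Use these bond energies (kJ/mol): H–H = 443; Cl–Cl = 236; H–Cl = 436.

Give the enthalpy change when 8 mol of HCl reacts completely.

ΔH = +772 kJ

Bonds broken (reactants):
  H–Cl: 2 × 436 = 872
  Σ(broken) = 872 kJ
Bonds formed (products):
  Cl–Cl: 1 × 236 = 236
  H–H: 1 × 443 = 443
  Σ(formed) = 679 kJ
ΔH = Σ(broken) − Σ(formed) = 872 − 679 = +193 kJ
For 4× the reaction as written: 4 × (+193) = +772 kJ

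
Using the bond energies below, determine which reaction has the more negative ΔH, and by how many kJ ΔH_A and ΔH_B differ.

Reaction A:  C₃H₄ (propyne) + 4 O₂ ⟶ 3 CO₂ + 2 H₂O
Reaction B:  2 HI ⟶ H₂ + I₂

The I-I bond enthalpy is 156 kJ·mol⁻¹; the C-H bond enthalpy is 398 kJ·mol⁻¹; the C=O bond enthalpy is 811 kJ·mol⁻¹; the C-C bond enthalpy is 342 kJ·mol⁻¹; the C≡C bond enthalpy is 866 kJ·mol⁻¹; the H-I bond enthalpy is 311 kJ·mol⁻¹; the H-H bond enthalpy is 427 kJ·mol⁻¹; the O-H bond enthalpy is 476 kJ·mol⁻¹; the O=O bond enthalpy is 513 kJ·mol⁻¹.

Reaction A:
  Bonds broken (reactants):
    C≡C: 1 × 866 = 866
    C-C: 1 × 342 = 342
    C-H: 4 × 398 = 1592
    O=O: 4 × 513 = 2052
    Σ(broken) = 4852 kJ
  Bonds formed (products):
    C=O: 6 × 811 = 4866
    O-H: 4 × 476 = 1904
    Σ(formed) = 6770 kJ
  ΔH_A = 4852 − 6770 = −1918 kJ
Reaction B:
  Bonds broken (reactants):
    H-I: 2 × 311 = 622
    Σ(broken) = 622 kJ
  Bonds formed (products):
    H-H: 1 × 427 = 427
    I-I: 1 × 156 = 156
    Σ(formed) = 583 kJ
  ΔH_B = 622 − 583 = +39 kJ
ΔH_A − ΔH_B = −1957 kJ, so reaction A has the more negative ΔH; |ΔH_A − ΔH_B| = 1957 kJ.

Reaction A, by 1957 kJ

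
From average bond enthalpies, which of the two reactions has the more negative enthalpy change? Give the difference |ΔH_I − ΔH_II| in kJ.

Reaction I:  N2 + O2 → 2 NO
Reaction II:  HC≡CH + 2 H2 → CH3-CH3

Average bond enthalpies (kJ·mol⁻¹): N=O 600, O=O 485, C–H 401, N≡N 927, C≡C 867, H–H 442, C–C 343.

Reaction II, by 408 kJ

Reaction I:
  Bonds broken (reactants):
    N≡N: 1 × 927 = 927
    O=O: 1 × 485 = 485
    Σ(broken) = 1412 kJ
  Bonds formed (products):
    N=O: 2 × 600 = 1200
    Σ(formed) = 1200 kJ
  ΔH_I = 1412 − 1200 = +212 kJ
Reaction II:
  Bonds broken (reactants):
    C≡C: 1 × 867 = 867
    C–H: 2 × 401 = 802
    H–H: 2 × 442 = 884
    Σ(broken) = 2553 kJ
  Bonds formed (products):
    C–C: 1 × 343 = 343
    C–H: 6 × 401 = 2406
    Σ(formed) = 2749 kJ
  ΔH_II = 2553 − 2749 = −196 kJ
ΔH_I − ΔH_II = +408 kJ, so reaction II has the more negative ΔH; |ΔH_I − ΔH_II| = 408 kJ.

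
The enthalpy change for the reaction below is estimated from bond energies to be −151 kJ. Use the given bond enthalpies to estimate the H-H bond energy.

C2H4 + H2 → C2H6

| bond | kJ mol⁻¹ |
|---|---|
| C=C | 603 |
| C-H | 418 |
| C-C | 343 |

D(H-H) ≈ 425 kJ/mol

Let D be the H-H bond energy.
Σ(broken) = 4×418 + 1×603 + 1×D = 2275 + D
Σ(formed) = 1×343 + 6×418 = 2851
ΔH = Σ(broken) − Σ(formed) = (2275 + D) − (2851) = −576 + D
Setting this equal to −151 kJ gives D = 425 kJ/mol.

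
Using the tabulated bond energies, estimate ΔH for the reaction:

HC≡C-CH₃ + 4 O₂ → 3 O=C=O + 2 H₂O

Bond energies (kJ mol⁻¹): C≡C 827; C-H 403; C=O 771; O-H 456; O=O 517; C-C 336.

ΔH ≈ −1607 kJ

Bonds broken (reactants):
  C≡C: 1 × 827 = 827
  C-C: 1 × 336 = 336
  C-H: 4 × 403 = 1612
  O=O: 4 × 517 = 2068
  Σ(broken) = 4843 kJ
Bonds formed (products):
  C=O: 6 × 771 = 4626
  O-H: 4 × 456 = 1824
  Σ(formed) = 6450 kJ
ΔH = Σ(broken) − Σ(formed) = 4843 − 6450 = −1607 kJ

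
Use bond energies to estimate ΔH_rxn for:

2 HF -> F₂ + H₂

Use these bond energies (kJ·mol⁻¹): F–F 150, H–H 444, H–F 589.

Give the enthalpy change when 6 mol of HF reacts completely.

Bonds broken (reactants):
  H–F: 2 × 589 = 1178
  Σ(broken) = 1178 kJ
Bonds formed (products):
  F–F: 1 × 150 = 150
  H–H: 1 × 444 = 444
  Σ(formed) = 594 kJ
ΔH = Σ(broken) − Σ(formed) = 1178 − 594 = +584 kJ
For 3× the reaction as written: 3 × (+584) = +1752 kJ

ΔH = +1752 kJ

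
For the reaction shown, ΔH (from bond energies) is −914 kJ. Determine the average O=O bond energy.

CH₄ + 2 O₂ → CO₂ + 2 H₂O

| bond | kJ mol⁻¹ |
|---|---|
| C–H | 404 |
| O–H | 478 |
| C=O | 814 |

D(O=O) ≈ 505 kJ/mol

Let D be the O=O bond energy.
Σ(broken) = 4×404 + 2×D = 1616 + 2D
Σ(formed) = 2×814 + 4×478 = 3540
ΔH = Σ(broken) − Σ(formed) = (1616 + 2D) − (3540) = −1924 + 2D
Setting this equal to −914 kJ gives 2D = 1010, so D = 505 kJ/mol.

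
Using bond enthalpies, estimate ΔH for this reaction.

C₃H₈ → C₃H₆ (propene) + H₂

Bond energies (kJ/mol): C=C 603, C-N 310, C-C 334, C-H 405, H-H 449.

Bonds broken (reactants):
  C-C: 2 × 334 = 668
  C-H: 8 × 405 = 3240
  Σ(broken) = 3908 kJ
Bonds formed (products):
  C-C: 1 × 334 = 334
  C-H: 6 × 405 = 2430
  C=C: 1 × 603 = 603
  H-H: 1 × 449 = 449
  Σ(formed) = 3816 kJ
ΔH = Σ(broken) − Σ(formed) = 3908 − 3816 = +92 kJ

ΔH ≈ +92 kJ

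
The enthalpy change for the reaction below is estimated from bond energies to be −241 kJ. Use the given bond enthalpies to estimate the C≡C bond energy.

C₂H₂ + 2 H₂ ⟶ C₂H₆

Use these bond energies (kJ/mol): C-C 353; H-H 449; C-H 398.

D(C≡C) ≈ 806 kJ/mol

Let D be the C≡C bond energy.
Σ(broken) = 1×D + 2×398 + 2×449 = 1694 + D
Σ(formed) = 1×353 + 6×398 = 2741
ΔH = Σ(broken) − Σ(formed) = (1694 + D) − (2741) = −1047 + D
Setting this equal to −241 kJ gives D = 806 kJ/mol.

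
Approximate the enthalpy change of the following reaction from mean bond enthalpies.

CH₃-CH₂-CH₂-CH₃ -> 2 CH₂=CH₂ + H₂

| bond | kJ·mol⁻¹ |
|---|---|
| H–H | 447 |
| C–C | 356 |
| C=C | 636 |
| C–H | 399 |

Bonds broken (reactants):
  C–C: 3 × 356 = 1068
  C–H: 10 × 399 = 3990
  Σ(broken) = 5058 kJ
Bonds formed (products):
  C–H: 8 × 399 = 3192
  C=C: 2 × 636 = 1272
  H–H: 1 × 447 = 447
  Σ(formed) = 4911 kJ
ΔH = Σ(broken) − Σ(formed) = 5058 − 4911 = +147 kJ

ΔH ≈ +147 kJ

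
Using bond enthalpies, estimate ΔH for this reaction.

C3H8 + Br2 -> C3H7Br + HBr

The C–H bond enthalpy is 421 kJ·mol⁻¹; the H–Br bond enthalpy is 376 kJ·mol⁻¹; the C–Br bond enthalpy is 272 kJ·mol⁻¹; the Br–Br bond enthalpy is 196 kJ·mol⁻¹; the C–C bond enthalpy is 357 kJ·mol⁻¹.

Bonds broken (reactants):
  Br–Br: 1 × 196 = 196
  C–C: 2 × 357 = 714
  C–H: 8 × 421 = 3368
  Σ(broken) = 4278 kJ
Bonds formed (products):
  C–Br: 1 × 272 = 272
  C–C: 2 × 357 = 714
  C–H: 7 × 421 = 2947
  H–Br: 1 × 376 = 376
  Σ(formed) = 4309 kJ
ΔH = Σ(broken) − Σ(formed) = 4278 − 4309 = −31 kJ

ΔH ≈ −31 kJ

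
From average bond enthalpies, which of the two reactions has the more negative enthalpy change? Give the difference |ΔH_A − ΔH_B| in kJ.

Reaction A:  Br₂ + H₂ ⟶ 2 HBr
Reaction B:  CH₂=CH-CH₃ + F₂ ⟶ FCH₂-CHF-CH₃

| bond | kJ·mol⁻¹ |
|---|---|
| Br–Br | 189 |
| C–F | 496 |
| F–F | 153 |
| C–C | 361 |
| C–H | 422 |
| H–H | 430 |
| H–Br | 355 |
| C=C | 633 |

Reaction B, by 476 kJ

Reaction A:
  Bonds broken (reactants):
    Br–Br: 1 × 189 = 189
    H–H: 1 × 430 = 430
    Σ(broken) = 619 kJ
  Bonds formed (products):
    H–Br: 2 × 355 = 710
    Σ(formed) = 710 kJ
  ΔH_A = 619 − 710 = −91 kJ
Reaction B:
  Bonds broken (reactants):
    C–C: 1 × 361 = 361
    C–H: 6 × 422 = 2532
    C=C: 1 × 633 = 633
    F–F: 1 × 153 = 153
    Σ(broken) = 3679 kJ
  Bonds formed (products):
    C–C: 2 × 361 = 722
    C–F: 2 × 496 = 992
    C–H: 6 × 422 = 2532
    Σ(formed) = 4246 kJ
  ΔH_B = 3679 − 4246 = −567 kJ
ΔH_A − ΔH_B = +476 kJ, so reaction B has the more negative ΔH; |ΔH_A − ΔH_B| = 476 kJ.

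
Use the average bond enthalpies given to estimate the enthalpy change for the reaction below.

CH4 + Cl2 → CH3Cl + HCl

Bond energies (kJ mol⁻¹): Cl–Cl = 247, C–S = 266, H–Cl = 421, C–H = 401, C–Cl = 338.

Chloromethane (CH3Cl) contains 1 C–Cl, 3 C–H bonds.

Bonds broken (reactants):
  C–H: 4 × 401 = 1604
  Cl–Cl: 1 × 247 = 247
  Σ(broken) = 1851 kJ
Bonds formed (products):
  C–Cl: 1 × 338 = 338
  C–H: 3 × 401 = 1203
  H–Cl: 1 × 421 = 421
  Σ(formed) = 1962 kJ
ΔH = Σ(broken) − Σ(formed) = 1851 − 1962 = −111 kJ

ΔH ≈ −111 kJ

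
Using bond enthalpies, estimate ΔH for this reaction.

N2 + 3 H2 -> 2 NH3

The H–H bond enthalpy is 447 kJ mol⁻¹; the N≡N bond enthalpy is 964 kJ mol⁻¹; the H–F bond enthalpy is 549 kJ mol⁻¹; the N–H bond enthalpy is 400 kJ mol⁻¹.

ΔH ≈ −95 kJ

Bonds broken (reactants):
  H–H: 3 × 447 = 1341
  N≡N: 1 × 964 = 964
  Σ(broken) = 2305 kJ
Bonds formed (products):
  N–H: 6 × 400 = 2400
  Σ(formed) = 2400 kJ
ΔH = Σ(broken) − Σ(formed) = 2305 − 2400 = −95 kJ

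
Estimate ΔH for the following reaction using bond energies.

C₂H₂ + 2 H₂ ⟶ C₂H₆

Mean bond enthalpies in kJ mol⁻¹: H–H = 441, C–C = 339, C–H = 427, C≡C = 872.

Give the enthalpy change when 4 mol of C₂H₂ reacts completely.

Bonds broken (reactants):
  C≡C: 1 × 872 = 872
  C–H: 2 × 427 = 854
  H–H: 2 × 441 = 882
  Σ(broken) = 2608 kJ
Bonds formed (products):
  C–C: 1 × 339 = 339
  C–H: 6 × 427 = 2562
  Σ(formed) = 2901 kJ
ΔH = Σ(broken) − Σ(formed) = 2608 − 2901 = −293 kJ
For 4× the reaction as written: 4 × (−293) = −1172 kJ

ΔH = −1172 kJ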